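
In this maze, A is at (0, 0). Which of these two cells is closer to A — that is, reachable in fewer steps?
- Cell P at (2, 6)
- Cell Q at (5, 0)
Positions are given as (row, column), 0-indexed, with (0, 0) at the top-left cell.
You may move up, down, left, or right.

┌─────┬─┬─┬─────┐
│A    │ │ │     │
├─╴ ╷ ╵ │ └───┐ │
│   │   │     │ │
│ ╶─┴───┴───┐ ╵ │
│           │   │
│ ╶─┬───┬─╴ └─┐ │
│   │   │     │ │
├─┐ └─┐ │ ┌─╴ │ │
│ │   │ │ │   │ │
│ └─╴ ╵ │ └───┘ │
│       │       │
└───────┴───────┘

Shortest path A → P at (2, 6): 20 steps
Shortest path A → Q at (5, 0): 11 steps

Q is closer (11 steps vs 20 steps).

Path to P:

┌─────┬─┬─┬─────┐
│A ↓  │ │ │     │
├─╴ ╷ ╵ │ └───┐ │
│↓ ↲│   │     │ │
│ ╶─┴───┴───┐ ╵ │
│↳ → → → → ↓│P ↰│
│ ╶─┬───┬─╴ └─┐ │
│   │   │↓ ↲  │↑│
├─┐ └─┐ │ ┌─╴ │ │
│ │   │ │↓│   │↑│
│ └─╴ ╵ │ └───┘ │
│       │↳ → → ↑│
└───────┴───────┘

Path to Q:

┌─────┬─┬─┬─────┐
│A ↓  │ │ │     │
├─╴ ╷ ╵ │ └───┐ │
│↓ ↲│   │     │ │
│ ╶─┴───┴───┐ ╵ │
│↓          │   │
│ ╶─┬───┬─╴ └─┐ │
│↳ ↓│   │     │ │
├─┐ └─┐ │ ┌─╴ │ │
│ │↳ ↓│ │ │   │ │
│ └─╴ ╵ │ └───┘ │
│Q ← ↲  │       │
└───────┴───────┘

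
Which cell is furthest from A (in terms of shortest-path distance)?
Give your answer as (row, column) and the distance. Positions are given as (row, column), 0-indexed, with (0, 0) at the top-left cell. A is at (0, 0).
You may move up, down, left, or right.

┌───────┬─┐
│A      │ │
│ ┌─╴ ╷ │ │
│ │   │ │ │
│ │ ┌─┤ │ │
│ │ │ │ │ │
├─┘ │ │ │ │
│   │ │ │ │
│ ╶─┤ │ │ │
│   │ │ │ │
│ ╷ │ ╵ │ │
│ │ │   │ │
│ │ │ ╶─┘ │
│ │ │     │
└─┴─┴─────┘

Computing BFS distances from A to all cells:
Furthest cell: (0, 4)
Distance: 18 steps

Path from A to the furthest cell:

┌───────┬─┐
│A → → ↓│B│
│ ┌─╴ ╷ │ │
│ │   │↓│↑│
│ │ ┌─┤ │ │
│ │ │ │↓│↑│
├─┘ │ │ │ │
│   │ │↓│↑│
│ ╶─┤ │ │ │
│   │ │↓│↑│
│ ╷ │ ╵ │ │
│ │ │↓ ↲│↑│
│ │ │ ╶─┘ │
│ │ │↳ → ↑│
└─┴─┴─────┘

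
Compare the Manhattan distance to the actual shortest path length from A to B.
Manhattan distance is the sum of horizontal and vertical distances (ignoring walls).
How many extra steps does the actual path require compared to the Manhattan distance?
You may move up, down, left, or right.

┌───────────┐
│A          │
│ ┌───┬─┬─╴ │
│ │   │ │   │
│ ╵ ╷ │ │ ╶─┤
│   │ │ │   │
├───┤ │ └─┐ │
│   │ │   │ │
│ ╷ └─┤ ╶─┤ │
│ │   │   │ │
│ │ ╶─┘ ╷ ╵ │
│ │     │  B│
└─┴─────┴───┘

Manhattan distance: |5 - 0| + |5 - 0| = 10
Actual path length: 12
Extra steps: 12 - 10 = 2

Solution:

┌───────────┐
│A → → → → ↓│
│ ┌───┬─┬─╴ │
│ │   │ │↓ ↲│
│ ╵ ╷ │ │ ╶─┤
│   │ │ │↳ ↓│
├───┤ │ └─┐ │
│   │ │   │↓│
│ ╷ └─┤ ╶─┤ │
│ │   │   │↓│
│ │ ╶─┘ ╷ ╵ │
│ │     │  B│
└─┴─────┴───┘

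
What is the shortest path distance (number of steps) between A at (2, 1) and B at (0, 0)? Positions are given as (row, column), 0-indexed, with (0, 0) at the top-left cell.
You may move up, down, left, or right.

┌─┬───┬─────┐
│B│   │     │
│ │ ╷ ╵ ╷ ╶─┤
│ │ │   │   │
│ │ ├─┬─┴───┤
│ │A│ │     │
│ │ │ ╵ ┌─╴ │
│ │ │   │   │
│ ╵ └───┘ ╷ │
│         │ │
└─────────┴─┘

Finding path from (2, 1) to (0, 0):
Path: (2,1) → (3,1) → (4,1) → (4,0) → (3,0) → (2,0) → (1,0) → (0,0)
Distance: 7 steps

Solution:

┌─┬───┬─────┐
│B│   │     │
│ │ ╷ ╵ ╷ ╶─┤
│↑│ │   │   │
│ │ ├─┬─┴───┤
│↑│A│ │     │
│ │ │ ╵ ┌─╴ │
│↑│↓│   │   │
│ ╵ └───┘ ╷ │
│↑ ↲      │ │
└─────────┴─┘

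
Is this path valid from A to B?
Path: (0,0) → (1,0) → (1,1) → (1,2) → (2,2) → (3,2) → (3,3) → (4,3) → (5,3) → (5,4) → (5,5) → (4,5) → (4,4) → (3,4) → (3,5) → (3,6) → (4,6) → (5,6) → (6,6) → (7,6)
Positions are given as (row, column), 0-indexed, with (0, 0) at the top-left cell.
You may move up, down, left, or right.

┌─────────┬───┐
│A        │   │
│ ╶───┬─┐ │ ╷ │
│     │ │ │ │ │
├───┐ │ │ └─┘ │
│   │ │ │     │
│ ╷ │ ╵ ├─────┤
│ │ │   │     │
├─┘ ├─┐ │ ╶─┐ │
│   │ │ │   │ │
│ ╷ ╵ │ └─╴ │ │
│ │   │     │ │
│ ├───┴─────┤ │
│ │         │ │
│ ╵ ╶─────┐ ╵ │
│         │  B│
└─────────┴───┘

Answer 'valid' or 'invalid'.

Checking path validity:
Result: All consecutive moves are passable.

valid

Correct solution:

┌─────────┬───┐
│A        │   │
│ ╶───┬─┐ │ ╷ │
│↳ → ↓│ │ │ │ │
├───┐ │ │ └─┘ │
│   │↓│ │     │
│ ╷ │ ╵ ├─────┤
│ │ │↳ ↓│↱ → ↓│
├─┘ ├─┐ │ ╶─┐ │
│   │ │↓│↑ ↰│↓│
│ ╷ ╵ │ └─╴ │ │
│ │   │↳ → ↑│↓│
│ ├───┴─────┤ │
│ │         │↓│
│ ╵ ╶─────┐ ╵ │
│         │  B│
└─────────┴───┘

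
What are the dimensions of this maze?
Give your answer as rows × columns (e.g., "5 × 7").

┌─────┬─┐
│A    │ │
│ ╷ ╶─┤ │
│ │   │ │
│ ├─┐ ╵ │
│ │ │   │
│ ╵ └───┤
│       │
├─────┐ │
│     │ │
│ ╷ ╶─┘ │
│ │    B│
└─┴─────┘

Counting the maze dimensions:
Rows (vertical): 6
Columns (horizontal): 4
Dimensions: 6 × 4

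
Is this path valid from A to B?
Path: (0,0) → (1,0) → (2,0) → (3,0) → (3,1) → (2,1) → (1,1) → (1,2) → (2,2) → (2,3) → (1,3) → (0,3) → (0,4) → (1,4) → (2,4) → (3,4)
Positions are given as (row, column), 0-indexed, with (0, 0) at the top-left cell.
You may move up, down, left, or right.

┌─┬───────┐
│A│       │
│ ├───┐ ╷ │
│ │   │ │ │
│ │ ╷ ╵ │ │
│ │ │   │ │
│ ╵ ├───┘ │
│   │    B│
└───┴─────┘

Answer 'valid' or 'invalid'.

Checking path validity:
Result: All consecutive moves are passable.

valid

Correct solution:

┌─┬───────┐
│A│    ↱ ↓│
│ ├───┐ ╷ │
│↓│↱ ↓│↑│↓│
│ │ ╷ ╵ │ │
│↓│↑│↳ ↑│↓│
│ ╵ ├───┘ │
│↳ ↑│    B│
└───┴─────┘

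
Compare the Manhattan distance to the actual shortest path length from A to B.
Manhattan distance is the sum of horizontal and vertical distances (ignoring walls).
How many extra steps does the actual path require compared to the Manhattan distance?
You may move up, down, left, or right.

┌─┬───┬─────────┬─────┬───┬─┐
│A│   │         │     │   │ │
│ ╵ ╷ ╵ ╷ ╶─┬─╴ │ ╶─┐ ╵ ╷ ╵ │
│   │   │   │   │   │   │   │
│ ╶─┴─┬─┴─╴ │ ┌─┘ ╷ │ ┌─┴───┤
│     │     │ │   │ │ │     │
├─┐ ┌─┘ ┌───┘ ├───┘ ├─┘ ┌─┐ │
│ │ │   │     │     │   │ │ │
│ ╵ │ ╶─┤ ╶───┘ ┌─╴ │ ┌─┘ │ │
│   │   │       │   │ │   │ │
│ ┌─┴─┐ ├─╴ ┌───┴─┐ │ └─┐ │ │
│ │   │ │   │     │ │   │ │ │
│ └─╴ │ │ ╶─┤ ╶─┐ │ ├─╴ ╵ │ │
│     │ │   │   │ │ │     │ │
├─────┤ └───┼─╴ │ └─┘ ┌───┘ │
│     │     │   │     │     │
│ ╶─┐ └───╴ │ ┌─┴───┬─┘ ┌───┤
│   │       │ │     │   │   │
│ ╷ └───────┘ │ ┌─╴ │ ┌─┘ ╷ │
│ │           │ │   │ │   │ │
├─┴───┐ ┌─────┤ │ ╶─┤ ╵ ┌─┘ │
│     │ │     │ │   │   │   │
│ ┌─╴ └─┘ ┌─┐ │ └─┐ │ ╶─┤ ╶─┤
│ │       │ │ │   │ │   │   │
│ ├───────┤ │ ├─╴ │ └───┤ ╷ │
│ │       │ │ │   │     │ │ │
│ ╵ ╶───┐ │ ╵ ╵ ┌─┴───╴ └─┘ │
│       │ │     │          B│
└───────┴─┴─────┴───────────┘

Manhattan distance: |13 - 0| + |13 - 0| = 26
Actual path length: 82
Extra steps: 82 - 26 = 56

Solution:

┌─┬───┬─────────┬─────┬───┬─┐
│A│↱ ↓│↱ ↓      │     │   │ │
│ ╵ ╷ ╵ ╷ ╶─┬─╴ │ ╶─┐ ╵ ╷ ╵ │
│↳ ↑│↳ ↑│↳ ↓│   │   │   │   │
│ ╶─┴─┬─┴─╴ │ ┌─┘ ╷ │ ┌─┴───┤
│     │↓ ← ↲│ │   │ │ │↱ → ↓│
├─┐ ┌─┘ ┌───┘ ├───┘ ├─┘ ┌─┐ │
│ │ │↓ ↲│     │     │↱ ↑│ │↓│
│ ╵ │ ╶─┤ ╶───┘ ┌─╴ │ ┌─┘ │ │
│   │↳ ↓│       │   │↑│   │↓│
│ ┌─┴─┐ ├─╴ ┌───┴─┐ │ └─┐ │ │
│ │   │↓│   │↱ → ↓│ │↑ ↰│ │↓│
│ └─╴ │ │ ╶─┤ ╶─┐ │ ├─╴ ╵ │ │
│     │↓│   │↑ ↰│↓│ │↱ ↑  │↓│
├─────┤ └───┼─╴ │ └─┘ ┌───┘ │
│↓ ← ↰│↳ → ↓│↱ ↑│↳ → ↑│↓ ← ↲│
│ ╶─┐ └───╴ │ ┌─┴───┬─┘ ┌───┤
│↳ ↓│↑ ← ← ↲│↑│     │↓ ↲│↱ ↓│
│ ╷ └───────┘ │ ┌─╴ │ ┌─┘ ╷ │
│ │↳ → → → → ↑│ │   │↓│↱ ↑│↓│
├─┴───┐ ┌─────┤ │ ╶─┤ ╵ ┌─┘ │
│     │ │     │ │   │↳ ↑│↓ ↲│
│ ┌─╴ └─┘ ┌─┐ │ └─┐ │ ╶─┤ ╶─┤
│ │       │ │ │   │ │   │↳ ↓│
│ ├───────┤ │ ├─╴ │ └───┤ ╷ │
│ │       │ │ │   │     │ │↓│
│ ╵ ╶───┐ │ ╵ ╵ ┌─┴───╴ └─┘ │
│       │ │     │          B│
└───────┴─┴─────┴───────────┘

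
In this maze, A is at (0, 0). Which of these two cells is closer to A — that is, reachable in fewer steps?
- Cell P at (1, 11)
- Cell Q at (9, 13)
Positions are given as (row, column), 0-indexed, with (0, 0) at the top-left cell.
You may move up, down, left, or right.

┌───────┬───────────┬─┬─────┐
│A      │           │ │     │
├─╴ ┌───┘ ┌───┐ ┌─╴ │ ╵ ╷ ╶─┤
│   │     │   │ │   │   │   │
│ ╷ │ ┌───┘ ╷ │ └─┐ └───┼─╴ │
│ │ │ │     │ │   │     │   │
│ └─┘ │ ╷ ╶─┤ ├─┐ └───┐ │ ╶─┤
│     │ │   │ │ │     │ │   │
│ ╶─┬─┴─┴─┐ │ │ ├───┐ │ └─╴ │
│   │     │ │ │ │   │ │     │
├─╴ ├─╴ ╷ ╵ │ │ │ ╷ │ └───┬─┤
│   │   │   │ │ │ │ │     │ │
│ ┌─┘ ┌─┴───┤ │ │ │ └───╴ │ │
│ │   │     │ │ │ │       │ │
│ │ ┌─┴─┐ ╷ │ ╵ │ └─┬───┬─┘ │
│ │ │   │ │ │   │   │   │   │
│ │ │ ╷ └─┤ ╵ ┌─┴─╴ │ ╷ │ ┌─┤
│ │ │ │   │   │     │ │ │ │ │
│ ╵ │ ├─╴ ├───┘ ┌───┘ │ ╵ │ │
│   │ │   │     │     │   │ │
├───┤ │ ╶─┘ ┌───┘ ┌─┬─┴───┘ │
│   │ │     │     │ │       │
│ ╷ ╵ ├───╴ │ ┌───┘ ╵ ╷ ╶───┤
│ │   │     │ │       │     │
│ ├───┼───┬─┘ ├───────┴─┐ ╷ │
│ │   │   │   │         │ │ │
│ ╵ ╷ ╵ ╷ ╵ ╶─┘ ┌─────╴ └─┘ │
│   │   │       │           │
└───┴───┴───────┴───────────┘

Shortest path A → P at (1, 11): 34 steps
Shortest path A → Q at (9, 13): 88 steps

P is closer (34 steps vs 88 steps).

Path to P:

┌───────┬───────────┬─┬─────┐
│A ↓    │↱ → → → → ↓│ │↓ ↰  │
├─╴ ┌───┘ ┌───┐ ┌─╴ │ ╵ ╷ ╶─┤
│↓ ↲│↱ → ↑│   │ │  ↓│  P│↑ ↰│
│ ╷ │ ┌───┘ ╷ │ └─┐ └───┼─╴ │
│↓│ │↑│     │ │   │↳ → ↓│↱ ↑│
│ └─┘ │ ╷ ╶─┤ ├─┐ └───┐ │ ╶─┤
│↳ → ↑│ │   │ │ │     │↓│↑ ↰│
│ ╶─┬─┴─┴─┐ │ │ ├───┐ │ └─╴ │
│   │     │ │ │ │   │ │↳ → ↑│
├─╴ ├─╴ ╷ ╵ │ │ │ ╷ │ └───┬─┤
│   │   │   │ │ │ │ │     │ │
│ ┌─┘ ┌─┴───┤ │ │ │ └───╴ │ │
│ │   │     │ │ │ │       │ │
│ │ ┌─┴─┐ ╷ │ ╵ │ └─┬───┬─┘ │
│ │ │   │ │ │   │   │   │   │
│ │ │ ╷ └─┤ ╵ ┌─┴─╴ │ ╷ │ ┌─┤
│ │ │ │   │   │     │ │ │ │ │
│ ╵ │ ├─╴ ├───┘ ┌───┘ │ ╵ │ │
│   │ │   │     │     │   │ │
├───┤ │ ╶─┘ ┌───┘ ┌─┬─┴───┘ │
│   │ │     │     │ │       │
│ ╷ ╵ ├───╴ │ ┌───┘ ╵ ╷ ╶───┤
│ │   │     │ │       │     │
│ ├───┼───┬─┘ ├───────┴─┐ ╷ │
│ │   │   │   │         │ │ │
│ ╵ ╷ ╵ ╷ ╵ ╶─┘ ┌─────╴ └─┘ │
│   │   │       │           │
└───┴───┴───────┴───────────┘

Path to Q:

┌───────┬───────────┬─┬─────┐
│A ↓    │↱ → → ↓    │ │     │
├─╴ ┌───┘ ┌───┐ ┌─╴ │ ╵ ╷ ╶─┤
│↓ ↲│↱ → ↑│   │↓│   │   │   │
│ ╷ │ ┌───┘ ╷ │ └─┐ └───┼─╴ │
│↓│ │↑│     │ │↳ ↓│     │   │
│ └─┘ │ ╷ ╶─┤ ├─┐ └───┐ │ ╶─┤
│↳ → ↑│ │   │ │ │↳ → ↓│ │   │
│ ╶─┬─┴─┴─┐ │ │ ├───┐ │ └─╴ │
│   │     │ │ │ │↓ ↰│↓│     │
├─╴ ├─╴ ╷ ╵ │ │ │ ╷ │ └───┬─┤
│   │   │   │ │ │↓│↑│↳ → ↓│ │
│ ┌─┘ ┌─┴───┤ │ │ │ └───╴ │ │
│ │   │     │ │ │↓│↑ ← ← ↲│ │
│ │ ┌─┴─┐ ╷ │ ╵ │ └─┬───┬─┘ │
│ │ │↓ ↰│ │ │   │↳ ↓│   │   │
│ │ │ ╷ └─┤ ╵ ┌─┴─╴ │ ╷ │ ┌─┤
│ │ │↓│↑ ↰│   │↓ ← ↲│ │ │ │ │
│ ╵ │ ├─╴ ├───┘ ┌───┘ │ ╵ │ │
│   │↓│↱ ↑│↓ ← ↲│     │   │Q│
├───┤ │ ╶─┘ ┌───┘ ┌─┬─┴───┘ │
│↓ ↰│↓│↑ ← ↲│     │ │  ↱ → ↑│
│ ╷ ╵ ├───╴ │ ┌───┘ ╵ ╷ ╶───┤
│↓│↑ ↲│     │ │       │↑ ← ↰│
│ ├───┼───┬─┘ ├───────┴─┐ ╷ │
│↓│↱ ↓│↱ ↓│   │↱ → → → ↓│ │↑│
│ ╵ ╷ ╵ ╷ ╵ ╶─┘ ┌─────╴ └─┘ │
│↳ ↑│↳ ↑│↳ → → ↑│      ↳ → ↑│
└───┴───┴───────┴───────────┘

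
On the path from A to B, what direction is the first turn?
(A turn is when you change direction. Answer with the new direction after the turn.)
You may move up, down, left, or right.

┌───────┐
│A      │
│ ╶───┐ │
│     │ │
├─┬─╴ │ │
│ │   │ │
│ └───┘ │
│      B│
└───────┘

Directions: right, right, right, down, down, down
First turn direction: down

Solution:

┌───────┐
│A → → ↓│
│ ╶───┐ │
│     │↓│
├─┬─╴ │ │
│ │   │↓│
│ └───┘ │
│      B│
└───────┘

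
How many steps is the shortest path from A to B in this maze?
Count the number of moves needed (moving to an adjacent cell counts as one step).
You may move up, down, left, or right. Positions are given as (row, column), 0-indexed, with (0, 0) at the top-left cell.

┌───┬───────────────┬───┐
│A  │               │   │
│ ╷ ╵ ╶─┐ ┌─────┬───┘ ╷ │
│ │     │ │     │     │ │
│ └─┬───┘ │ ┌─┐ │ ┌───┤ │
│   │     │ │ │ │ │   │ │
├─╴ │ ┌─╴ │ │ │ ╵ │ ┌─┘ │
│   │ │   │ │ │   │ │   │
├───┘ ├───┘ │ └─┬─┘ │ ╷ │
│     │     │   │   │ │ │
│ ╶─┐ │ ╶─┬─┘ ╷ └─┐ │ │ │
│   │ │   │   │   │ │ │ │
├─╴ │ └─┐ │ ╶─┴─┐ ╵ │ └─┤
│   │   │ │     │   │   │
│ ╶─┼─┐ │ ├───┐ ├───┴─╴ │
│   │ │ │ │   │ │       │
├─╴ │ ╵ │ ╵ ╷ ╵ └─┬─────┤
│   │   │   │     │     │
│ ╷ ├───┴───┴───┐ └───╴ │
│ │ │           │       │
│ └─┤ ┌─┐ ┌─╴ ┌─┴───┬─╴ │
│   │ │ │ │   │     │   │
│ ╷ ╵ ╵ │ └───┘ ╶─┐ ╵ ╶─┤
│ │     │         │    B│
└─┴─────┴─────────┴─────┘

Using BFS to find shortest path:
Start: (0, 0), End: (11, 11)
Path found:
(0,0) → (0,1) → (1,1) → (1,2) → (0,2) → (0,3) → (0,4) → (1,4) → (2,4) → (2,3) → (2,2) → (3,2) → (4,2) → (4,1) → (4,0) → (5,0) → (5,1) → (6,1) → (6,0) → (7,0) → (7,1) → (8,1) → (8,0) → (9,0) → (10,0) → (10,1) → (11,1) → (11,2) → (10,2) → (9,2) → (9,3) → (9,4) → (10,4) → (11,4) → (11,5) → (11,6) → (11,7) → (10,7) → (10,8) → (10,9) → (11,9) → (11,10) → (11,11)
Number of steps: 42

Solution:

┌───┬───────────────┬───┐
│A ↓│↱ → ↓          │   │
│ ╷ ╵ ╶─┐ ┌─────┬───┘ ╷ │
│ │↳ ↑  │↓│     │     │ │
│ └─┬───┘ │ ┌─┐ │ ┌───┤ │
│   │↓ ← ↲│ │ │ │ │   │ │
├─╴ │ ┌─╴ │ │ │ ╵ │ ┌─┘ │
│   │↓│   │ │ │   │ │   │
├───┘ ├───┘ │ └─┬─┘ │ ╷ │
│↓ ← ↲│     │   │   │ │ │
│ ╶─┐ │ ╶─┬─┘ ╷ └─┐ │ │ │
│↳ ↓│ │   │   │   │ │ │ │
├─╴ │ └─┐ │ ╶─┴─┐ ╵ │ └─┤
│↓ ↲│   │ │     │   │   │
│ ╶─┼─┐ │ ├───┐ ├───┴─╴ │
│↳ ↓│ │ │ │   │ │       │
├─╴ │ ╵ │ ╵ ╷ ╵ └─┬─────┤
│↓ ↲│   │   │     │     │
│ ╷ ├───┴───┴───┐ └───╴ │
│↓│ │↱ → ↓      │       │
│ └─┤ ┌─┐ ┌─╴ ┌─┴───┬─╴ │
│↳ ↓│↑│ │↓│   │↱ → ↓│   │
│ ╷ ╵ ╵ │ └───┘ ╶─┐ ╵ ╶─┤
│ │↳ ↑  │↳ → → ↑  │↳ → B│
└─┴─────┴─────────┴─────┘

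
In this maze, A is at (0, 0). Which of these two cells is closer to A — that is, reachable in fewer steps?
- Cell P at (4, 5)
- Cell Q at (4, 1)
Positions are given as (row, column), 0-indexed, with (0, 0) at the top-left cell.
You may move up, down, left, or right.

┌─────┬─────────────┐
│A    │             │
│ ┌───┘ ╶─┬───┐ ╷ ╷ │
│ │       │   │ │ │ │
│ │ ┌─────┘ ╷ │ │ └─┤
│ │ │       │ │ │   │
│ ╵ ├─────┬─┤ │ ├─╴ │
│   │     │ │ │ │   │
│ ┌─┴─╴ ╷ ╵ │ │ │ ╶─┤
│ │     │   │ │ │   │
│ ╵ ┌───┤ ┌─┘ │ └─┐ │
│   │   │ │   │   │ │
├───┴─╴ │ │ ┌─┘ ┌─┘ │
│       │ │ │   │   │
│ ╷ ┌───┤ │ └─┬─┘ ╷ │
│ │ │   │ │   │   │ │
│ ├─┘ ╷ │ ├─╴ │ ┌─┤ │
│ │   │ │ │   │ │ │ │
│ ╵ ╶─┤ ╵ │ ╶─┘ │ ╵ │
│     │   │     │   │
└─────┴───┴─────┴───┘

Shortest path A → P at (4, 5): 13 steps
Shortest path A → Q at (4, 1): 7 steps

Q is closer (7 steps vs 13 steps).

Path to P:

┌─────┬─────────────┐
│A    │             │
│ ┌───┘ ╶─┬───┐ ╷ ╷ │
│↓│       │   │ │ │ │
│ │ ┌─────┘ ╷ │ │ └─┤
│↓│ │       │ │ │   │
│ ╵ ├─────┬─┤ │ ├─╴ │
│↓  │  ↱ ↓│ │ │ │   │
│ ┌─┴─╴ ╷ ╵ │ │ │ ╶─┤
│↓│↱ → ↑│↳ P│ │ │   │
│ ╵ ┌───┤ ┌─┘ │ └─┐ │
│↳ ↑│   │ │   │   │ │
├───┴─╴ │ │ ┌─┘ ┌─┘ │
│       │ │ │   │   │
│ ╷ ┌───┤ │ └─┬─┘ ╷ │
│ │ │   │ │   │   │ │
│ ├─┘ ╷ │ ├─╴ │ ┌─┤ │
│ │   │ │ │   │ │ │ │
│ ╵ ╶─┤ ╵ │ ╶─┘ │ ╵ │
│     │   │     │   │
└─────┴───┴─────┴───┘

Path to Q:

┌─────┬─────────────┐
│A    │             │
│ ┌───┘ ╶─┬───┐ ╷ ╷ │
│↓│       │   │ │ │ │
│ │ ┌─────┘ ╷ │ │ └─┤
│↓│ │       │ │ │   │
│ ╵ ├─────┬─┤ │ ├─╴ │
│↓  │     │ │ │ │   │
│ ┌─┴─╴ ╷ ╵ │ │ │ ╶─┤
│↓│Q    │   │ │ │   │
│ ╵ ┌───┤ ┌─┘ │ └─┐ │
│↳ ↑│   │ │   │   │ │
├───┴─╴ │ │ ┌─┘ ┌─┘ │
│       │ │ │   │   │
│ ╷ ┌───┤ │ └─┬─┘ ╷ │
│ │ │   │ │   │   │ │
│ ├─┘ ╷ │ ├─╴ │ ┌─┤ │
│ │   │ │ │   │ │ │ │
│ ╵ ╶─┤ ╵ │ ╶─┘ │ ╵ │
│     │   │     │   │
└─────┴───┴─────┴───┘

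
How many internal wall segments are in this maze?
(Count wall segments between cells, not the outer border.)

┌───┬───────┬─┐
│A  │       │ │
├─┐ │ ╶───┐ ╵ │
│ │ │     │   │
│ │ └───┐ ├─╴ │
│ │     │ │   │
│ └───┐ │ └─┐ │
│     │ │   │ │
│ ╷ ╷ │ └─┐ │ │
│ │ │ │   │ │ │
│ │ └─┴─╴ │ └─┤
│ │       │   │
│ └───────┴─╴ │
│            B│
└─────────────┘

Counting internal wall segments:
Total internal walls: 36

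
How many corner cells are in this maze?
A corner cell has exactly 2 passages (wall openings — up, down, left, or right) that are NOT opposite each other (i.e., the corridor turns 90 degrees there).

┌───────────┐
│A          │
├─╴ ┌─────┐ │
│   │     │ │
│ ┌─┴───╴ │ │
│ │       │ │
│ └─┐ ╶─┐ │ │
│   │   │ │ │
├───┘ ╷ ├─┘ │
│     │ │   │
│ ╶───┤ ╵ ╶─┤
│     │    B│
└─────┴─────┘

Counting corner cells (2 non-opposite passages):
Total corners: 12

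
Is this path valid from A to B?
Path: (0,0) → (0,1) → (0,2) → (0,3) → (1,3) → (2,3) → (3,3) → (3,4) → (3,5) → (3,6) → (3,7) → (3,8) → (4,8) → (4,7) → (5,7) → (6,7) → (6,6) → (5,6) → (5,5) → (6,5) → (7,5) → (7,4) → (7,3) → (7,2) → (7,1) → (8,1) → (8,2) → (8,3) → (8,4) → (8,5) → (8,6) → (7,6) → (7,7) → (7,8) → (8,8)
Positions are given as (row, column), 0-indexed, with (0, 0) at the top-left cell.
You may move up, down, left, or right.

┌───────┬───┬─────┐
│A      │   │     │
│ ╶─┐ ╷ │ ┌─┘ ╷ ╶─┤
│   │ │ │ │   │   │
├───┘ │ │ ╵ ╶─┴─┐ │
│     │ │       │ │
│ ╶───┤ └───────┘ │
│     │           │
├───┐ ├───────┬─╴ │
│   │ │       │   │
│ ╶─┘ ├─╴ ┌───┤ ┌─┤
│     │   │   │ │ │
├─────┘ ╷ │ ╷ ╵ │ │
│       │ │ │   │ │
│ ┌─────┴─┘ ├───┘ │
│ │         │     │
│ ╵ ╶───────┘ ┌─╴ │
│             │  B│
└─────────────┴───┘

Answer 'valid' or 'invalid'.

Checking path validity:
Result: All consecutive moves are passable.

valid

Correct solution:

┌───────┬───┬─────┐
│A → → ↓│   │     │
│ ╶─┐ ╷ │ ┌─┘ ╷ ╶─┤
│   │ │↓│ │   │   │
├───┘ │ │ ╵ ╶─┴─┐ │
│     │↓│       │ │
│ ╶───┤ └───────┘ │
│     │↳ → → → → ↓│
├───┐ ├───────┬─╴ │
│   │ │       │↓ ↲│
│ ╶─┘ ├─╴ ┌───┤ ┌─┤
│     │   │↓ ↰│↓│ │
├─────┘ ╷ │ ╷ ╵ │ │
│       │ │↓│↑ ↲│ │
│ ┌─────┴─┘ ├───┘ │
│ │↓ ← ← ← ↲│↱ → ↓│
│ ╵ ╶───────┘ ┌─╴ │
│  ↳ → → → → ↑│  B│
└─────────────┴───┘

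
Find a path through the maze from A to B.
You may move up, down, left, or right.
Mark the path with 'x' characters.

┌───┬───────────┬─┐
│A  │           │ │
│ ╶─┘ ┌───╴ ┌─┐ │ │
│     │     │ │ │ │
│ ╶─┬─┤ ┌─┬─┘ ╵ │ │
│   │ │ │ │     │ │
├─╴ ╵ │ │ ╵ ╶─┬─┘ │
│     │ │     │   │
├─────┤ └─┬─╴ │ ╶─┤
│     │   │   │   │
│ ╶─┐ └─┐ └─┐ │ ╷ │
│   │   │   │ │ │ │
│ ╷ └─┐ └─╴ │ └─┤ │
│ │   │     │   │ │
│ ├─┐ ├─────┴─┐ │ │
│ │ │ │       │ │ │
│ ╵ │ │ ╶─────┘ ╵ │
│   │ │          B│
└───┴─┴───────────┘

Finding the shortest path through the maze:
Path length: 22 steps
Directions: down → right → right → up → right → right → right → right → right → down → down → left → left → down → right → down → down → down → right → down → down → right

Solution:

┌───┬───────────┬─┐
│A  │x x x x x x│ │
│ ╶─┘ ┌───╴ ┌─┐ │ │
│x x x│     │ │x│ │
│ ╶─┬─┤ ┌─┬─┘ ╵ │ │
│   │ │ │ │x x x│ │
├─╴ ╵ │ │ ╵ ╶─┬─┘ │
│     │ │  x x│   │
├─────┤ └─┬─╴ │ ╶─┤
│     │   │  x│   │
│ ╶─┐ └─┐ └─┐ │ ╷ │
│   │   │   │x│ │ │
│ ╷ └─┐ └─╴ │ └─┤ │
│ │   │     │x x│ │
│ ├─┐ ├─────┴─┐ │ │
│ │ │ │       │x│ │
│ ╵ │ │ ╶─────┘ ╵ │
│   │ │        x B│
└───┴─┴───────────┘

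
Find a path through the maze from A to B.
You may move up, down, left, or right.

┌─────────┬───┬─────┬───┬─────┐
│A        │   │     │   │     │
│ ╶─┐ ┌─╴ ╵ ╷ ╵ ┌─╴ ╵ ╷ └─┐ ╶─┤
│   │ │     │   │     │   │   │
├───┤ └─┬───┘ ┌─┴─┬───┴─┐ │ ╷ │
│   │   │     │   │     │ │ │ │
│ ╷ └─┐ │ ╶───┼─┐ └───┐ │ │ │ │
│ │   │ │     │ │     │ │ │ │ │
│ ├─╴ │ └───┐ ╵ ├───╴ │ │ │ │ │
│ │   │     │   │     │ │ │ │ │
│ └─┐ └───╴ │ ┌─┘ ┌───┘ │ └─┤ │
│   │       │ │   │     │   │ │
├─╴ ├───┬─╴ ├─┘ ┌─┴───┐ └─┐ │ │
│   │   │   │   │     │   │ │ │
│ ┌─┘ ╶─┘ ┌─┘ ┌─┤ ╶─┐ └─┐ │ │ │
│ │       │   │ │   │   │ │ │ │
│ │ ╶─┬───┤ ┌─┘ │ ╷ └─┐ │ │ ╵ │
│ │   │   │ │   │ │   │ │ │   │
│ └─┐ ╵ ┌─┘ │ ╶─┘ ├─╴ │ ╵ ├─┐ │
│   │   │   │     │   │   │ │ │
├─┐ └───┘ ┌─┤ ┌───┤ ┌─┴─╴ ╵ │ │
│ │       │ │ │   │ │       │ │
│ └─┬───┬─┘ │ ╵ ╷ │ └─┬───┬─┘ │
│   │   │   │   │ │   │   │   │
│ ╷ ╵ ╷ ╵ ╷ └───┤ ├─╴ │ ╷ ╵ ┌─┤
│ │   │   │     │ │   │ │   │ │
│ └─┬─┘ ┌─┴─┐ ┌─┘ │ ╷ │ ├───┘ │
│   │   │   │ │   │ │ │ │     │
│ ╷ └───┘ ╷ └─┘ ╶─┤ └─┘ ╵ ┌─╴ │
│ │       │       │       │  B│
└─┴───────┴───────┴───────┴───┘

Finding the shortest path through the maze:
Path length: 44 steps
Directions: right → right → right → right → down → right → up → right → down → right → up → right → right → down → right → up → right → down → right → down → down → down → down → right → down → down → down → right → down → down → down → left → down → left → up → left → down → down → down → right → up → right → right → down

Solution:

┌─────────┬───┬─────┬───┬─────┐
│A → → → ↓│↱ ↓│↱ → ↓│↱ ↓│     │
│ ╶─┐ ┌─╴ ╵ ╷ ╵ ┌─╴ ╵ ╷ └─┐ ╶─┤
│   │ │  ↳ ↑│↳ ↑│  ↳ ↑│↳ ↓│   │
├───┤ └─┬───┘ ┌─┴─┬───┴─┐ │ ╷ │
│   │   │     │   │     │↓│ │ │
│ ╷ └─┐ │ ╶───┼─┐ └───┐ │ │ │ │
│ │   │ │     │ │     │ │↓│ │ │
│ ├─╴ │ └───┐ ╵ ├───╴ │ │ │ │ │
│ │   │     │   │     │ │↓│ │ │
│ └─┐ └───╴ │ ┌─┘ ┌───┘ │ └─┤ │
│   │       │ │   │     │↳ ↓│ │
├─╴ ├───┬─╴ ├─┘ ┌─┴───┐ └─┐ │ │
│   │   │   │   │     │   │↓│ │
│ ┌─┘ ╶─┘ ┌─┘ ┌─┤ ╶─┐ └─┐ │ │ │
│ │       │   │ │   │   │ │↓│ │
│ │ ╶─┬───┤ ┌─┘ │ ╷ └─┐ │ │ ╵ │
│ │   │   │ │   │ │   │ │ │↳ ↓│
│ └─┐ ╵ ┌─┘ │ ╶─┘ ├─╴ │ ╵ ├─┐ │
│   │   │   │     │   │   │ │↓│
├─┐ └───┘ ┌─┤ ┌───┤ ┌─┴─╴ ╵ │ │
│ │       │ │ │   │ │       │↓│
│ └─┬───┬─┘ │ ╵ ╷ │ └─┬───┬─┘ │
│   │   │   │   │ │   │↓ ↰│↓ ↲│
│ ╷ ╵ ╷ ╵ ╷ └───┤ ├─╴ │ ╷ ╵ ┌─┤
│ │   │   │     │ │   │↓│↑ ↲│ │
│ └─┬─┘ ┌─┴─┐ ┌─┘ │ ╷ │ ├───┘ │
│   │   │   │ │   │ │ │↓│↱ → ↓│
│ ╷ └───┘ ╷ └─┘ ╶─┤ └─┘ ╵ ┌─╴ │
│ │       │       │    ↳ ↑│  B│
└─┴───────┴───────┴───────┴───┘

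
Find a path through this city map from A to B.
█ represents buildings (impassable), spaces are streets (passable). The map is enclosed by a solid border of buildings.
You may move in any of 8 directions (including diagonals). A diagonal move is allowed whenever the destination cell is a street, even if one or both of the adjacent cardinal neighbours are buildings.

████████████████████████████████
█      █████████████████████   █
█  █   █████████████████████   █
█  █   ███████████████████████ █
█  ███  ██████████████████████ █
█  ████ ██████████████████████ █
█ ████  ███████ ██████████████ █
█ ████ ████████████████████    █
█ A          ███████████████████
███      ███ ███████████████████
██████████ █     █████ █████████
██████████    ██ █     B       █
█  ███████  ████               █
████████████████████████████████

Finding the shortest path from A to B:
Movement: 8-directional
Path length: 21 steps
Directions: right → right → right → right → right → right → right → right → right → down-right → down-right → right → right → down-right → down-right → right → right → right → right → right → up-right

Solution:

████████████████████████████████
█      █████████████████████   █
█  █   █████████████████████   █
█  █   ███████████████████████ █
█  ███  ██████████████████████ █
█  ████ ██████████████████████ █
█ ████  ███████ ██████████████ █
█ ████ ████████████████████    █
█ A→→→→→→→→↘ ███████████████████
███      ███↘███████████████████
██████████ █ →→↘ █████ █████████
██████████    ██↘█     B       █
█  ███████  ████ →→→→→↗        █
████████████████████████████████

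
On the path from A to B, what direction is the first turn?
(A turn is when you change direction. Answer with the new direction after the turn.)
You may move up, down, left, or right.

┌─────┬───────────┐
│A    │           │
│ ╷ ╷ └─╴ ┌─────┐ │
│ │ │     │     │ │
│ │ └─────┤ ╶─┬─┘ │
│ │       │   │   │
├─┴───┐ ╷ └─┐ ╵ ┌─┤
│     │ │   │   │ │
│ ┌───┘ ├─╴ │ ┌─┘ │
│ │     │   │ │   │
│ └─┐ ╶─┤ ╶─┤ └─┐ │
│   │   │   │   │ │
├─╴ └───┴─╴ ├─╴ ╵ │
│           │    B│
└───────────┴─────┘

Directions: right, right, down, right, right, up, right, right, right, right, down, down, left, down, left, down, down, right, down, right
First turn direction: down

Solution:

┌─────┬───────────┐
│A → ↓│  ↱ → → → ↓│
│ ╷ ╷ └─╴ ┌─────┐ │
│ │ │↳ → ↑│     │↓│
│ │ └─────┤ ╶─┬─┘ │
│ │       │   │↓ ↲│
├─┴───┐ ╷ └─┐ ╵ ┌─┤
│     │ │   │↓ ↲│ │
│ ┌───┘ ├─╴ │ ┌─┘ │
│ │     │   │↓│   │
│ └─┐ ╶─┤ ╶─┤ └─┐ │
│   │   │   │↳ ↓│ │
├─╴ └───┴─╴ ├─╴ ╵ │
│           │  ↳ B│
└───────────┴─────┘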